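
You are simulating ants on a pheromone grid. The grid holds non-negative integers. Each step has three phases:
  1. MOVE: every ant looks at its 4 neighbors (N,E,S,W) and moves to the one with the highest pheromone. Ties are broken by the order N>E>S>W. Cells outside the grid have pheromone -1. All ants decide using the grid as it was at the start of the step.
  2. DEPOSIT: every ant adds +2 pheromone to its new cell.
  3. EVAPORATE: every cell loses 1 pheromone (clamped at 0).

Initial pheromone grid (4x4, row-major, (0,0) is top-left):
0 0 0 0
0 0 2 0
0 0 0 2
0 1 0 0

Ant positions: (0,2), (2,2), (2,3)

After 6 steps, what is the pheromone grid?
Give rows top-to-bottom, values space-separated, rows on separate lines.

After step 1: ants at (1,2),(1,2),(1,3)
  0 0 0 0
  0 0 5 1
  0 0 0 1
  0 0 0 0
After step 2: ants at (1,3),(1,3),(1,2)
  0 0 0 0
  0 0 6 4
  0 0 0 0
  0 0 0 0
After step 3: ants at (1,2),(1,2),(1,3)
  0 0 0 0
  0 0 9 5
  0 0 0 0
  0 0 0 0
After step 4: ants at (1,3),(1,3),(1,2)
  0 0 0 0
  0 0 10 8
  0 0 0 0
  0 0 0 0
After step 5: ants at (1,2),(1,2),(1,3)
  0 0 0 0
  0 0 13 9
  0 0 0 0
  0 0 0 0
After step 6: ants at (1,3),(1,3),(1,2)
  0 0 0 0
  0 0 14 12
  0 0 0 0
  0 0 0 0

0 0 0 0
0 0 14 12
0 0 0 0
0 0 0 0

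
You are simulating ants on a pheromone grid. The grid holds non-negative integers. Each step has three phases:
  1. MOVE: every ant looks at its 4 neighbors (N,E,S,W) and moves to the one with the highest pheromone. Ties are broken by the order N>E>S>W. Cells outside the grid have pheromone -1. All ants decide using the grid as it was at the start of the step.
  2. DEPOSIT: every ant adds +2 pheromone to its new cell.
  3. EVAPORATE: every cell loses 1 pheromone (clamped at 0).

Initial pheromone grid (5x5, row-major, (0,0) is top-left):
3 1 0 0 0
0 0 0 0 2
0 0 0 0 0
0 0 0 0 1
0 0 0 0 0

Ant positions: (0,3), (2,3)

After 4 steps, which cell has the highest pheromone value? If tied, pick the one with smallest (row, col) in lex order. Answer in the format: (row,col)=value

Step 1: ant0:(0,3)->E->(0,4) | ant1:(2,3)->N->(1,3)
  grid max=2 at (0,0)
Step 2: ant0:(0,4)->S->(1,4) | ant1:(1,3)->E->(1,4)
  grid max=4 at (1,4)
Step 3: ant0:(1,4)->N->(0,4) | ant1:(1,4)->N->(0,4)
  grid max=3 at (0,4)
Step 4: ant0:(0,4)->S->(1,4) | ant1:(0,4)->S->(1,4)
  grid max=6 at (1,4)
Final grid:
  0 0 0 0 2
  0 0 0 0 6
  0 0 0 0 0
  0 0 0 0 0
  0 0 0 0 0
Max pheromone 6 at (1,4)

Answer: (1,4)=6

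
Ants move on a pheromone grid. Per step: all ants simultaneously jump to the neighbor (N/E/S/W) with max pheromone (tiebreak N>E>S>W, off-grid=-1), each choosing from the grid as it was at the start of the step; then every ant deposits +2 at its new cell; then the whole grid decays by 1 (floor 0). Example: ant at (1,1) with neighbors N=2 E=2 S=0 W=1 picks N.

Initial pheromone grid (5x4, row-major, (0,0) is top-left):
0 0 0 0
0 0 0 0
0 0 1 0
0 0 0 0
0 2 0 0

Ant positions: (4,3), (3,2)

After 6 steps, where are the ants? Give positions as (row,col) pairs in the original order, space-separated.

Step 1: ant0:(4,3)->N->(3,3) | ant1:(3,2)->N->(2,2)
  grid max=2 at (2,2)
Step 2: ant0:(3,3)->N->(2,3) | ant1:(2,2)->N->(1,2)
  grid max=1 at (1,2)
Step 3: ant0:(2,3)->W->(2,2) | ant1:(1,2)->S->(2,2)
  grid max=4 at (2,2)
Step 4: ant0:(2,2)->N->(1,2) | ant1:(2,2)->N->(1,2)
  grid max=3 at (1,2)
Step 5: ant0:(1,2)->S->(2,2) | ant1:(1,2)->S->(2,2)
  grid max=6 at (2,2)
Step 6: ant0:(2,2)->N->(1,2) | ant1:(2,2)->N->(1,2)
  grid max=5 at (1,2)

(1,2) (1,2)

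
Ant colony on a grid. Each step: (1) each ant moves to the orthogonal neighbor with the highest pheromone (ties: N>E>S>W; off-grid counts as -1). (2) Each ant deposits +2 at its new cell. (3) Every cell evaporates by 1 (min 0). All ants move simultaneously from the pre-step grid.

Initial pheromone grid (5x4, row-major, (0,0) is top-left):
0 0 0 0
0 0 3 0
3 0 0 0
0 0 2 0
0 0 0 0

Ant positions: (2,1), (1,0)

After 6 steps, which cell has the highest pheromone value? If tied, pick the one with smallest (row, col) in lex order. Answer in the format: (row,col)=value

Answer: (2,0)=9

Derivation:
Step 1: ant0:(2,1)->W->(2,0) | ant1:(1,0)->S->(2,0)
  grid max=6 at (2,0)
Step 2: ant0:(2,0)->N->(1,0) | ant1:(2,0)->N->(1,0)
  grid max=5 at (2,0)
Step 3: ant0:(1,0)->S->(2,0) | ant1:(1,0)->S->(2,0)
  grid max=8 at (2,0)
Step 4: ant0:(2,0)->N->(1,0) | ant1:(2,0)->N->(1,0)
  grid max=7 at (2,0)
Step 5: ant0:(1,0)->S->(2,0) | ant1:(1,0)->S->(2,0)
  grid max=10 at (2,0)
Step 6: ant0:(2,0)->N->(1,0) | ant1:(2,0)->N->(1,0)
  grid max=9 at (2,0)
Final grid:
  0 0 0 0
  7 0 0 0
  9 0 0 0
  0 0 0 0
  0 0 0 0
Max pheromone 9 at (2,0)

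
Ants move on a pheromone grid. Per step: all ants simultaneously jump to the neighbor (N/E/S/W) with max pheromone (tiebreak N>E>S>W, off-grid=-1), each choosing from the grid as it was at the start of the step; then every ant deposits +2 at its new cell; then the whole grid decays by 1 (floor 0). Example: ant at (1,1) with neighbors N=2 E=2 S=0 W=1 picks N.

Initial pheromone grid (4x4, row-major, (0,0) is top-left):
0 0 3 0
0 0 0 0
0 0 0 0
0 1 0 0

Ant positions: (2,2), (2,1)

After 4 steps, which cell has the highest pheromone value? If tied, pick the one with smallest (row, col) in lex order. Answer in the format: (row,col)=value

Answer: (0,2)=3

Derivation:
Step 1: ant0:(2,2)->N->(1,2) | ant1:(2,1)->S->(3,1)
  grid max=2 at (0,2)
Step 2: ant0:(1,2)->N->(0,2) | ant1:(3,1)->N->(2,1)
  grid max=3 at (0,2)
Step 3: ant0:(0,2)->E->(0,3) | ant1:(2,1)->S->(3,1)
  grid max=2 at (0,2)
Step 4: ant0:(0,3)->W->(0,2) | ant1:(3,1)->N->(2,1)
  grid max=3 at (0,2)
Final grid:
  0 0 3 0
  0 0 0 0
  0 1 0 0
  0 1 0 0
Max pheromone 3 at (0,2)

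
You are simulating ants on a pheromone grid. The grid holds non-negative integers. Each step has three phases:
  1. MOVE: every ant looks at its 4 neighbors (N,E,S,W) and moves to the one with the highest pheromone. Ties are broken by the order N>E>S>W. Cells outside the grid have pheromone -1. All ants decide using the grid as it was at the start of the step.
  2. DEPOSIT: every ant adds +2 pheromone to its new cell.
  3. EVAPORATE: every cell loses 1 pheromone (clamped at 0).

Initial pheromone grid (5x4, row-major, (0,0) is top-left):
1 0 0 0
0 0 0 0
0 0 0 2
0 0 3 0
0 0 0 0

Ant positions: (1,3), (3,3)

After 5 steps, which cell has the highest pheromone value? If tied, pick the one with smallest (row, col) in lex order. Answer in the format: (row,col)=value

Answer: (3,2)=4

Derivation:
Step 1: ant0:(1,3)->S->(2,3) | ant1:(3,3)->W->(3,2)
  grid max=4 at (3,2)
Step 2: ant0:(2,3)->N->(1,3) | ant1:(3,2)->N->(2,2)
  grid max=3 at (3,2)
Step 3: ant0:(1,3)->S->(2,3) | ant1:(2,2)->S->(3,2)
  grid max=4 at (3,2)
Step 4: ant0:(2,3)->N->(1,3) | ant1:(3,2)->N->(2,2)
  grid max=3 at (3,2)
Step 5: ant0:(1,3)->S->(2,3) | ant1:(2,2)->S->(3,2)
  grid max=4 at (3,2)
Final grid:
  0 0 0 0
  0 0 0 0
  0 0 0 3
  0 0 4 0
  0 0 0 0
Max pheromone 4 at (3,2)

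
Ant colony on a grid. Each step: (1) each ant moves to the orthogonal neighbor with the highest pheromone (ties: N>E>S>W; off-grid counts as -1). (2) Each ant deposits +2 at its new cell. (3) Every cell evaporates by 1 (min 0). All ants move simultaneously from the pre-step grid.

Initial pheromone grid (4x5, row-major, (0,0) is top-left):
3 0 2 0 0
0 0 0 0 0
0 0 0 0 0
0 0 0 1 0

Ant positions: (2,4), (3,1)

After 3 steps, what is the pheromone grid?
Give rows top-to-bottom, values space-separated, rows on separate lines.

After step 1: ants at (1,4),(2,1)
  2 0 1 0 0
  0 0 0 0 1
  0 1 0 0 0
  0 0 0 0 0
After step 2: ants at (0,4),(1,1)
  1 0 0 0 1
  0 1 0 0 0
  0 0 0 0 0
  0 0 0 0 0
After step 3: ants at (1,4),(0,1)
  0 1 0 0 0
  0 0 0 0 1
  0 0 0 0 0
  0 0 0 0 0

0 1 0 0 0
0 0 0 0 1
0 0 0 0 0
0 0 0 0 0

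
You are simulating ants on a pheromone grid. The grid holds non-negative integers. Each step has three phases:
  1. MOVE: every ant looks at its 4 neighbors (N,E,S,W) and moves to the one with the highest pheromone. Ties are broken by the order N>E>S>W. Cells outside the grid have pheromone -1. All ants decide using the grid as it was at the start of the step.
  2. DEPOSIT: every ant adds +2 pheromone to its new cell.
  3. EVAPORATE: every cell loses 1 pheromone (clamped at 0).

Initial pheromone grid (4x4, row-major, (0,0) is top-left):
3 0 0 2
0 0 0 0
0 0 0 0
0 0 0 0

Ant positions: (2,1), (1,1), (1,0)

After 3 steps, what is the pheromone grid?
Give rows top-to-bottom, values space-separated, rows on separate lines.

After step 1: ants at (1,1),(0,1),(0,0)
  4 1 0 1
  0 1 0 0
  0 0 0 0
  0 0 0 0
After step 2: ants at (0,1),(0,0),(0,1)
  5 4 0 0
  0 0 0 0
  0 0 0 0
  0 0 0 0
After step 3: ants at (0,0),(0,1),(0,0)
  8 5 0 0
  0 0 0 0
  0 0 0 0
  0 0 0 0

8 5 0 0
0 0 0 0
0 0 0 0
0 0 0 0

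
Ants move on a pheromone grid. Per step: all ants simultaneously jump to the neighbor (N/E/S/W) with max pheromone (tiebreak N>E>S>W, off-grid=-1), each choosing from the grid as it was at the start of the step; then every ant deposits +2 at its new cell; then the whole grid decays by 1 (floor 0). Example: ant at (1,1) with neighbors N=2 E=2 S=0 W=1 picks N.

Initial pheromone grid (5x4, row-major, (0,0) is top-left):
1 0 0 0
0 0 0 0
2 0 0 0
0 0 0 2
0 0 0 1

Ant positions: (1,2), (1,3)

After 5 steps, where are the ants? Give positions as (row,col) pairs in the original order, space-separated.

Step 1: ant0:(1,2)->N->(0,2) | ant1:(1,3)->N->(0,3)
  grid max=1 at (0,2)
Step 2: ant0:(0,2)->E->(0,3) | ant1:(0,3)->W->(0,2)
  grid max=2 at (0,2)
Step 3: ant0:(0,3)->W->(0,2) | ant1:(0,2)->E->(0,3)
  grid max=3 at (0,2)
Step 4: ant0:(0,2)->E->(0,3) | ant1:(0,3)->W->(0,2)
  grid max=4 at (0,2)
Step 5: ant0:(0,3)->W->(0,2) | ant1:(0,2)->E->(0,3)
  grid max=5 at (0,2)

(0,2) (0,3)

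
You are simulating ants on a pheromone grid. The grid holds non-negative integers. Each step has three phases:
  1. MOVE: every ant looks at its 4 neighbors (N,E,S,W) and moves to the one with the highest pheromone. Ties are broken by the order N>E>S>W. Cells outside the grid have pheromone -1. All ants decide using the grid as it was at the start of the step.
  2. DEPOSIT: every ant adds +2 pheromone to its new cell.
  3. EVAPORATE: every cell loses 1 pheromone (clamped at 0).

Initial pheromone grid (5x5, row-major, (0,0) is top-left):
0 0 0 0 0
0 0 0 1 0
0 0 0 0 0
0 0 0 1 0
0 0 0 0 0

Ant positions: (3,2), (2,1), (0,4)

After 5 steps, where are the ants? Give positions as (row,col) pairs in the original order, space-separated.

Step 1: ant0:(3,2)->E->(3,3) | ant1:(2,1)->N->(1,1) | ant2:(0,4)->S->(1,4)
  grid max=2 at (3,3)
Step 2: ant0:(3,3)->N->(2,3) | ant1:(1,1)->N->(0,1) | ant2:(1,4)->N->(0,4)
  grid max=1 at (0,1)
Step 3: ant0:(2,3)->S->(3,3) | ant1:(0,1)->E->(0,2) | ant2:(0,4)->S->(1,4)
  grid max=2 at (3,3)
Step 4: ant0:(3,3)->N->(2,3) | ant1:(0,2)->E->(0,3) | ant2:(1,4)->N->(0,4)
  grid max=1 at (0,3)
Step 5: ant0:(2,3)->S->(3,3) | ant1:(0,3)->E->(0,4) | ant2:(0,4)->W->(0,3)
  grid max=2 at (0,3)

(3,3) (0,4) (0,3)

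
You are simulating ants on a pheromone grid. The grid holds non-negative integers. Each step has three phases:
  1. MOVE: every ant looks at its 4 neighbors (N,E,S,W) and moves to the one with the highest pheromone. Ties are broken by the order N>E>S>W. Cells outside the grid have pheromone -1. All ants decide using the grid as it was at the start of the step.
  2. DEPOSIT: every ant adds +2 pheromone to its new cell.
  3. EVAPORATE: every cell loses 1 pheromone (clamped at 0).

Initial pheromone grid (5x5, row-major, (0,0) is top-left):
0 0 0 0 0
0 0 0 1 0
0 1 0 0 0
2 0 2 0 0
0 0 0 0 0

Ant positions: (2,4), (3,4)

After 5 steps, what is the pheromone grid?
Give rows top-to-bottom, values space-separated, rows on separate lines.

After step 1: ants at (1,4),(2,4)
  0 0 0 0 0
  0 0 0 0 1
  0 0 0 0 1
  1 0 1 0 0
  0 0 0 0 0
After step 2: ants at (2,4),(1,4)
  0 0 0 0 0
  0 0 0 0 2
  0 0 0 0 2
  0 0 0 0 0
  0 0 0 0 0
After step 3: ants at (1,4),(2,4)
  0 0 0 0 0
  0 0 0 0 3
  0 0 0 0 3
  0 0 0 0 0
  0 0 0 0 0
After step 4: ants at (2,4),(1,4)
  0 0 0 0 0
  0 0 0 0 4
  0 0 0 0 4
  0 0 0 0 0
  0 0 0 0 0
After step 5: ants at (1,4),(2,4)
  0 0 0 0 0
  0 0 0 0 5
  0 0 0 0 5
  0 0 0 0 0
  0 0 0 0 0

0 0 0 0 0
0 0 0 0 5
0 0 0 0 5
0 0 0 0 0
0 0 0 0 0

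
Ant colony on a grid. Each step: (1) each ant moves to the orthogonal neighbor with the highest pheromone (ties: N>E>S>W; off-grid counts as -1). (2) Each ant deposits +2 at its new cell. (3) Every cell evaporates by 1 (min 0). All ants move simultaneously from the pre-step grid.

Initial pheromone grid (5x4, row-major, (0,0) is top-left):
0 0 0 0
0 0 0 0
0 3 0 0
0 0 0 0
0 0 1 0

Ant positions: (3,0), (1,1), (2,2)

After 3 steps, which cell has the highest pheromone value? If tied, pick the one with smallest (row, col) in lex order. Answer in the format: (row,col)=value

Answer: (2,1)=10

Derivation:
Step 1: ant0:(3,0)->N->(2,0) | ant1:(1,1)->S->(2,1) | ant2:(2,2)->W->(2,1)
  grid max=6 at (2,1)
Step 2: ant0:(2,0)->E->(2,1) | ant1:(2,1)->W->(2,0) | ant2:(2,1)->W->(2,0)
  grid max=7 at (2,1)
Step 3: ant0:(2,1)->W->(2,0) | ant1:(2,0)->E->(2,1) | ant2:(2,0)->E->(2,1)
  grid max=10 at (2,1)
Final grid:
  0 0 0 0
  0 0 0 0
  5 10 0 0
  0 0 0 0
  0 0 0 0
Max pheromone 10 at (2,1)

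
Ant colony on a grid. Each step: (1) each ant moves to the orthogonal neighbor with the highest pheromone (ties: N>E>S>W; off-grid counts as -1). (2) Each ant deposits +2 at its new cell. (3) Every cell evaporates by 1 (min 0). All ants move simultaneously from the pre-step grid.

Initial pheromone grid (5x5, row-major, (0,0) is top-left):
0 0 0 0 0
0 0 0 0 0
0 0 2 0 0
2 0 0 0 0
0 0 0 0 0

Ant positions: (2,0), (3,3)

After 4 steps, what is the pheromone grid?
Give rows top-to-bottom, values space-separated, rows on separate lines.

After step 1: ants at (3,0),(2,3)
  0 0 0 0 0
  0 0 0 0 0
  0 0 1 1 0
  3 0 0 0 0
  0 0 0 0 0
After step 2: ants at (2,0),(2,2)
  0 0 0 0 0
  0 0 0 0 0
  1 0 2 0 0
  2 0 0 0 0
  0 0 0 0 0
After step 3: ants at (3,0),(1,2)
  0 0 0 0 0
  0 0 1 0 0
  0 0 1 0 0
  3 0 0 0 0
  0 0 0 0 0
After step 4: ants at (2,0),(2,2)
  0 0 0 0 0
  0 0 0 0 0
  1 0 2 0 0
  2 0 0 0 0
  0 0 0 0 0

0 0 0 0 0
0 0 0 0 0
1 0 2 0 0
2 0 0 0 0
0 0 0 0 0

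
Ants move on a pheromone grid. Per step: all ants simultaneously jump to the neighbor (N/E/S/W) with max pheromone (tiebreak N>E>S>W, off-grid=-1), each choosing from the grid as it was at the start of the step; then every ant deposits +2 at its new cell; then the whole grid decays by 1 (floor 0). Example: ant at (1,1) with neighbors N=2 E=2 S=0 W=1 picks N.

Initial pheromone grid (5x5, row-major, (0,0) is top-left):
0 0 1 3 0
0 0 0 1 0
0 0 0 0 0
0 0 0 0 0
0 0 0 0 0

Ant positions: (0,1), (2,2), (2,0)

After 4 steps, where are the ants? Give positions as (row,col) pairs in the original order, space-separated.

Step 1: ant0:(0,1)->E->(0,2) | ant1:(2,2)->N->(1,2) | ant2:(2,0)->N->(1,0)
  grid max=2 at (0,2)
Step 2: ant0:(0,2)->E->(0,3) | ant1:(1,2)->N->(0,2) | ant2:(1,0)->N->(0,0)
  grid max=3 at (0,2)
Step 3: ant0:(0,3)->W->(0,2) | ant1:(0,2)->E->(0,3) | ant2:(0,0)->E->(0,1)
  grid max=4 at (0,2)
Step 4: ant0:(0,2)->E->(0,3) | ant1:(0,3)->W->(0,2) | ant2:(0,1)->E->(0,2)
  grid max=7 at (0,2)

(0,3) (0,2) (0,2)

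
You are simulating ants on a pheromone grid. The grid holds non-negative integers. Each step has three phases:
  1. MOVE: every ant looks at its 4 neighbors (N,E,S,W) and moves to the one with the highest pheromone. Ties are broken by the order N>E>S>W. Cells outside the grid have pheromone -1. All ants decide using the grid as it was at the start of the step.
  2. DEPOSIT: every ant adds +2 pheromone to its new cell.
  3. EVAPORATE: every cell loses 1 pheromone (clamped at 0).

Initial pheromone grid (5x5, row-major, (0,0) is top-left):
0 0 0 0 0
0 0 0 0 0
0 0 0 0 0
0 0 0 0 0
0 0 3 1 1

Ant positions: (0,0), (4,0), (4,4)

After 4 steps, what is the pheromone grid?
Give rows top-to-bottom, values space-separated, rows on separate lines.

After step 1: ants at (0,1),(3,0),(4,3)
  0 1 0 0 0
  0 0 0 0 0
  0 0 0 0 0
  1 0 0 0 0
  0 0 2 2 0
After step 2: ants at (0,2),(2,0),(4,2)
  0 0 1 0 0
  0 0 0 0 0
  1 0 0 0 0
  0 0 0 0 0
  0 0 3 1 0
After step 3: ants at (0,3),(1,0),(4,3)
  0 0 0 1 0
  1 0 0 0 0
  0 0 0 0 0
  0 0 0 0 0
  0 0 2 2 0
After step 4: ants at (0,4),(0,0),(4,2)
  1 0 0 0 1
  0 0 0 0 0
  0 0 0 0 0
  0 0 0 0 0
  0 0 3 1 0

1 0 0 0 1
0 0 0 0 0
0 0 0 0 0
0 0 0 0 0
0 0 3 1 0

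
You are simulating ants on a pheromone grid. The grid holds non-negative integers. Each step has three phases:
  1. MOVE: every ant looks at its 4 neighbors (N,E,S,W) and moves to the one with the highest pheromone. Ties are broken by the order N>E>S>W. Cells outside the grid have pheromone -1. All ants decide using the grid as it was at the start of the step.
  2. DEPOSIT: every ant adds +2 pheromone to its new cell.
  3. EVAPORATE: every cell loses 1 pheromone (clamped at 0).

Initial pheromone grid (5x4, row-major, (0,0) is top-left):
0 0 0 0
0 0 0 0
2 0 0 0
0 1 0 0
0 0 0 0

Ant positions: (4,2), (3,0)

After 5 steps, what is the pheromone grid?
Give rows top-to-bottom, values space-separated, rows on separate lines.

After step 1: ants at (3,2),(2,0)
  0 0 0 0
  0 0 0 0
  3 0 0 0
  0 0 1 0
  0 0 0 0
After step 2: ants at (2,2),(1,0)
  0 0 0 0
  1 0 0 0
  2 0 1 0
  0 0 0 0
  0 0 0 0
After step 3: ants at (1,2),(2,0)
  0 0 0 0
  0 0 1 0
  3 0 0 0
  0 0 0 0
  0 0 0 0
After step 4: ants at (0,2),(1,0)
  0 0 1 0
  1 0 0 0
  2 0 0 0
  0 0 0 0
  0 0 0 0
After step 5: ants at (0,3),(2,0)
  0 0 0 1
  0 0 0 0
  3 0 0 0
  0 0 0 0
  0 0 0 0

0 0 0 1
0 0 0 0
3 0 0 0
0 0 0 0
0 0 0 0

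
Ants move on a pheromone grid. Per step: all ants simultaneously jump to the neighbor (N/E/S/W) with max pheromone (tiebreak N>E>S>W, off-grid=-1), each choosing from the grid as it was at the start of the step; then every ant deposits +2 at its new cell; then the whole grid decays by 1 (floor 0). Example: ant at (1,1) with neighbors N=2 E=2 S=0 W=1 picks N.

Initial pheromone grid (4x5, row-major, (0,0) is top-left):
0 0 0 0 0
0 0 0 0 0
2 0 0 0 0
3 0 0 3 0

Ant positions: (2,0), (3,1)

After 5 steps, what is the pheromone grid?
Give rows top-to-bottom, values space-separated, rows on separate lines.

After step 1: ants at (3,0),(3,0)
  0 0 0 0 0
  0 0 0 0 0
  1 0 0 0 0
  6 0 0 2 0
After step 2: ants at (2,0),(2,0)
  0 0 0 0 0
  0 0 0 0 0
  4 0 0 0 0
  5 0 0 1 0
After step 3: ants at (3,0),(3,0)
  0 0 0 0 0
  0 0 0 0 0
  3 0 0 0 0
  8 0 0 0 0
After step 4: ants at (2,0),(2,0)
  0 0 0 0 0
  0 0 0 0 0
  6 0 0 0 0
  7 0 0 0 0
After step 5: ants at (3,0),(3,0)
  0 0 0 0 0
  0 0 0 0 0
  5 0 0 0 0
  10 0 0 0 0

0 0 0 0 0
0 0 0 0 0
5 0 0 0 0
10 0 0 0 0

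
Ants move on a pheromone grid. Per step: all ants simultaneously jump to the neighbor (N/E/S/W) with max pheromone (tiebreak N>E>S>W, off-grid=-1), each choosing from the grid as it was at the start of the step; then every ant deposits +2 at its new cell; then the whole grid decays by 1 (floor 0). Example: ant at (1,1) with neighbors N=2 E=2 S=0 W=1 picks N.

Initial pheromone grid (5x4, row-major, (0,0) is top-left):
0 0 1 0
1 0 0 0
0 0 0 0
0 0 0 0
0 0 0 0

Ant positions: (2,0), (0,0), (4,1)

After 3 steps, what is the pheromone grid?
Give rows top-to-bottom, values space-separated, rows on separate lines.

After step 1: ants at (1,0),(1,0),(3,1)
  0 0 0 0
  4 0 0 0
  0 0 0 0
  0 1 0 0
  0 0 0 0
After step 2: ants at (0,0),(0,0),(2,1)
  3 0 0 0
  3 0 0 0
  0 1 0 0
  0 0 0 0
  0 0 0 0
After step 3: ants at (1,0),(1,0),(1,1)
  2 0 0 0
  6 1 0 0
  0 0 0 0
  0 0 0 0
  0 0 0 0

2 0 0 0
6 1 0 0
0 0 0 0
0 0 0 0
0 0 0 0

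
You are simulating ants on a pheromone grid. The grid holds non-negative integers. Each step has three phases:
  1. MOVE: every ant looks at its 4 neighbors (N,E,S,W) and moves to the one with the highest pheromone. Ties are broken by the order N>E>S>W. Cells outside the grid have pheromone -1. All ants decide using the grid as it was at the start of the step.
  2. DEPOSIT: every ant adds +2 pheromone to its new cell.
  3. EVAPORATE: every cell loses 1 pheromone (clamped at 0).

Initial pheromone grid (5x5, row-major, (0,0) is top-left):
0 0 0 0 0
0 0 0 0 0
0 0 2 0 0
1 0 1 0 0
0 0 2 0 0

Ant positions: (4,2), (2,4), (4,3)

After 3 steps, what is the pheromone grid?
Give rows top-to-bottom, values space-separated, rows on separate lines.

After step 1: ants at (3,2),(1,4),(4,2)
  0 0 0 0 0
  0 0 0 0 1
  0 0 1 0 0
  0 0 2 0 0
  0 0 3 0 0
After step 2: ants at (4,2),(0,4),(3,2)
  0 0 0 0 1
  0 0 0 0 0
  0 0 0 0 0
  0 0 3 0 0
  0 0 4 0 0
After step 3: ants at (3,2),(1,4),(4,2)
  0 0 0 0 0
  0 0 0 0 1
  0 0 0 0 0
  0 0 4 0 0
  0 0 5 0 0

0 0 0 0 0
0 0 0 0 1
0 0 0 0 0
0 0 4 0 0
0 0 5 0 0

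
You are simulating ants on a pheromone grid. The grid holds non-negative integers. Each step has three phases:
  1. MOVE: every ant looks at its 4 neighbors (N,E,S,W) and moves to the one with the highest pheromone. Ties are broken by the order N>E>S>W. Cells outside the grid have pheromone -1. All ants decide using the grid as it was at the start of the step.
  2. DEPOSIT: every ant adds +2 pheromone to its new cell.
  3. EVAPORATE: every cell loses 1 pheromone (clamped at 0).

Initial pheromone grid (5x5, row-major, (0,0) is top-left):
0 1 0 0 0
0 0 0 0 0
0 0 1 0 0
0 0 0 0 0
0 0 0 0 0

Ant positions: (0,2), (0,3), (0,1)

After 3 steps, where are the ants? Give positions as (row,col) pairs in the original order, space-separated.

Step 1: ant0:(0,2)->W->(0,1) | ant1:(0,3)->E->(0,4) | ant2:(0,1)->E->(0,2)
  grid max=2 at (0,1)
Step 2: ant0:(0,1)->E->(0,2) | ant1:(0,4)->S->(1,4) | ant2:(0,2)->W->(0,1)
  grid max=3 at (0,1)
Step 3: ant0:(0,2)->W->(0,1) | ant1:(1,4)->N->(0,4) | ant2:(0,1)->E->(0,2)
  grid max=4 at (0,1)

(0,1) (0,4) (0,2)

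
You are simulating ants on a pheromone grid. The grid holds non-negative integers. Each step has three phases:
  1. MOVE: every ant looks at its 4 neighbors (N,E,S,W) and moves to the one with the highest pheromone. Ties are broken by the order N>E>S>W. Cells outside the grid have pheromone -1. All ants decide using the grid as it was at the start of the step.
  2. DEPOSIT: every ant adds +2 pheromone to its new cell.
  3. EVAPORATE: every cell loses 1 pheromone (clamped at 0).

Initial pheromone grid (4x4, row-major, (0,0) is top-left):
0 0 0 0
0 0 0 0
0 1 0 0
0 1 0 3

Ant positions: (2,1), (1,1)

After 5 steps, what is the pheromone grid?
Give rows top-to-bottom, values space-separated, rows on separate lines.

After step 1: ants at (3,1),(2,1)
  0 0 0 0
  0 0 0 0
  0 2 0 0
  0 2 0 2
After step 2: ants at (2,1),(3,1)
  0 0 0 0
  0 0 0 0
  0 3 0 0
  0 3 0 1
After step 3: ants at (3,1),(2,1)
  0 0 0 0
  0 0 0 0
  0 4 0 0
  0 4 0 0
After step 4: ants at (2,1),(3,1)
  0 0 0 0
  0 0 0 0
  0 5 0 0
  0 5 0 0
After step 5: ants at (3,1),(2,1)
  0 0 0 0
  0 0 0 0
  0 6 0 0
  0 6 0 0

0 0 0 0
0 0 0 0
0 6 0 0
0 6 0 0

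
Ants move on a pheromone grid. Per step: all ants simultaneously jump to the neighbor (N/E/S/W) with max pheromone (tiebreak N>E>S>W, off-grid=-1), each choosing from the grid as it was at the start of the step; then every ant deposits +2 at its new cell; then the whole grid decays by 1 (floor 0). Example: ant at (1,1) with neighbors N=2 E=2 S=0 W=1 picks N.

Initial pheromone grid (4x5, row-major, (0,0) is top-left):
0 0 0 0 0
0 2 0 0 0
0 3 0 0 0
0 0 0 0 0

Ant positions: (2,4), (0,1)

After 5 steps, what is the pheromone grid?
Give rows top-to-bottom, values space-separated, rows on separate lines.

After step 1: ants at (1,4),(1,1)
  0 0 0 0 0
  0 3 0 0 1
  0 2 0 0 0
  0 0 0 0 0
After step 2: ants at (0,4),(2,1)
  0 0 0 0 1
  0 2 0 0 0
  0 3 0 0 0
  0 0 0 0 0
After step 3: ants at (1,4),(1,1)
  0 0 0 0 0
  0 3 0 0 1
  0 2 0 0 0
  0 0 0 0 0
After step 4: ants at (0,4),(2,1)
  0 0 0 0 1
  0 2 0 0 0
  0 3 0 0 0
  0 0 0 0 0
After step 5: ants at (1,4),(1,1)
  0 0 0 0 0
  0 3 0 0 1
  0 2 0 0 0
  0 0 0 0 0

0 0 0 0 0
0 3 0 0 1
0 2 0 0 0
0 0 0 0 0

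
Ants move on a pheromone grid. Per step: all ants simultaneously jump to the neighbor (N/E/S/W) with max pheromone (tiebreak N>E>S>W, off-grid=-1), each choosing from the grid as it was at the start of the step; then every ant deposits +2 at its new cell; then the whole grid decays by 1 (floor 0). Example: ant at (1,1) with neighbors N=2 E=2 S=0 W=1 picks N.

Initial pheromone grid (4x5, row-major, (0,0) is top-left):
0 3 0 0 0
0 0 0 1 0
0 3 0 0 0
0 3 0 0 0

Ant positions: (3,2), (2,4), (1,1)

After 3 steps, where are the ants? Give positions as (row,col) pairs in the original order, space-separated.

Step 1: ant0:(3,2)->W->(3,1) | ant1:(2,4)->N->(1,4) | ant2:(1,1)->N->(0,1)
  grid max=4 at (0,1)
Step 2: ant0:(3,1)->N->(2,1) | ant1:(1,4)->N->(0,4) | ant2:(0,1)->E->(0,2)
  grid max=3 at (0,1)
Step 3: ant0:(2,1)->S->(3,1) | ant1:(0,4)->S->(1,4) | ant2:(0,2)->W->(0,1)
  grid max=4 at (0,1)

(3,1) (1,4) (0,1)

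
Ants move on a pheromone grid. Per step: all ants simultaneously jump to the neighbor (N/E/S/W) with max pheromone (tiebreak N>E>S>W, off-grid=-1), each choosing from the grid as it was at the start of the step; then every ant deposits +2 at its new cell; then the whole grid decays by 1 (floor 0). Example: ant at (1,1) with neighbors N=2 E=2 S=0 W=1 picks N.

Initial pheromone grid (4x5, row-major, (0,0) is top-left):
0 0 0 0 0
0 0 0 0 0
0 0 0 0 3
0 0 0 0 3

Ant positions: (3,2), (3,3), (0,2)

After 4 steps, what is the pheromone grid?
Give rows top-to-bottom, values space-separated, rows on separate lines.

After step 1: ants at (2,2),(3,4),(0,3)
  0 0 0 1 0
  0 0 0 0 0
  0 0 1 0 2
  0 0 0 0 4
After step 2: ants at (1,2),(2,4),(0,4)
  0 0 0 0 1
  0 0 1 0 0
  0 0 0 0 3
  0 0 0 0 3
After step 3: ants at (0,2),(3,4),(1,4)
  0 0 1 0 0
  0 0 0 0 1
  0 0 0 0 2
  0 0 0 0 4
After step 4: ants at (0,3),(2,4),(2,4)
  0 0 0 1 0
  0 0 0 0 0
  0 0 0 0 5
  0 0 0 0 3

0 0 0 1 0
0 0 0 0 0
0 0 0 0 5
0 0 0 0 3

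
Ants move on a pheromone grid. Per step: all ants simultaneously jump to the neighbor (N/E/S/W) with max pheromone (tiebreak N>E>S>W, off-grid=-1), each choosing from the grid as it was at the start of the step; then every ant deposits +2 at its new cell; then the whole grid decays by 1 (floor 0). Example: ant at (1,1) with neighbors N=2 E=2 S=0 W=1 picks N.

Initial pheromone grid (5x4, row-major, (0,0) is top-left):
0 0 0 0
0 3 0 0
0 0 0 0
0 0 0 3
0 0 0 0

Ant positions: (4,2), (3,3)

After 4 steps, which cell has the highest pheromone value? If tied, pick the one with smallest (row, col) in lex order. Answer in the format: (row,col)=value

Step 1: ant0:(4,2)->N->(3,2) | ant1:(3,3)->N->(2,3)
  grid max=2 at (1,1)
Step 2: ant0:(3,2)->E->(3,3) | ant1:(2,3)->S->(3,3)
  grid max=5 at (3,3)
Step 3: ant0:(3,3)->N->(2,3) | ant1:(3,3)->N->(2,3)
  grid max=4 at (3,3)
Step 4: ant0:(2,3)->S->(3,3) | ant1:(2,3)->S->(3,3)
  grid max=7 at (3,3)
Final grid:
  0 0 0 0
  0 0 0 0
  0 0 0 2
  0 0 0 7
  0 0 0 0
Max pheromone 7 at (3,3)

Answer: (3,3)=7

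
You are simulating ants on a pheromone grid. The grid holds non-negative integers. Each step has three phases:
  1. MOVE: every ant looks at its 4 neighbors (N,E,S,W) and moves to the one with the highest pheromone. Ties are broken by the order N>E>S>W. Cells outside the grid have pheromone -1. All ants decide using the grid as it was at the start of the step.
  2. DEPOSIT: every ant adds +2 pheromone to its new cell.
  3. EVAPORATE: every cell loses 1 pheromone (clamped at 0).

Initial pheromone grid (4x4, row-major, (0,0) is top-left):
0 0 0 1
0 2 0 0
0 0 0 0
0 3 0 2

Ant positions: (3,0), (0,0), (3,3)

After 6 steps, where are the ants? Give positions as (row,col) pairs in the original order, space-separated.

Step 1: ant0:(3,0)->E->(3,1) | ant1:(0,0)->E->(0,1) | ant2:(3,3)->N->(2,3)
  grid max=4 at (3,1)
Step 2: ant0:(3,1)->N->(2,1) | ant1:(0,1)->S->(1,1) | ant2:(2,3)->S->(3,3)
  grid max=3 at (3,1)
Step 3: ant0:(2,1)->S->(3,1) | ant1:(1,1)->S->(2,1) | ant2:(3,3)->N->(2,3)
  grid max=4 at (3,1)
Step 4: ant0:(3,1)->N->(2,1) | ant1:(2,1)->S->(3,1) | ant2:(2,3)->S->(3,3)
  grid max=5 at (3,1)
Step 5: ant0:(2,1)->S->(3,1) | ant1:(3,1)->N->(2,1) | ant2:(3,3)->N->(2,3)
  grid max=6 at (3,1)
Step 6: ant0:(3,1)->N->(2,1) | ant1:(2,1)->S->(3,1) | ant2:(2,3)->S->(3,3)
  grid max=7 at (3,1)

(2,1) (3,1) (3,3)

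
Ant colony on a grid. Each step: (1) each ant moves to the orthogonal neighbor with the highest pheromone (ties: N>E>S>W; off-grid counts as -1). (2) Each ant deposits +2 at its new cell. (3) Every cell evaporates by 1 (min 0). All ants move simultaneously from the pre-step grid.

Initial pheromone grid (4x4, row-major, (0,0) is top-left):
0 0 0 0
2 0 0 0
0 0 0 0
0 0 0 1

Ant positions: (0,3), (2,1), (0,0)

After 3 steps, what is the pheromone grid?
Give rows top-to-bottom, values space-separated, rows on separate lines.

After step 1: ants at (1,3),(1,1),(1,0)
  0 0 0 0
  3 1 0 1
  0 0 0 0
  0 0 0 0
After step 2: ants at (0,3),(1,0),(1,1)
  0 0 0 1
  4 2 0 0
  0 0 0 0
  0 0 0 0
After step 3: ants at (1,3),(1,1),(1,0)
  0 0 0 0
  5 3 0 1
  0 0 0 0
  0 0 0 0

0 0 0 0
5 3 0 1
0 0 0 0
0 0 0 0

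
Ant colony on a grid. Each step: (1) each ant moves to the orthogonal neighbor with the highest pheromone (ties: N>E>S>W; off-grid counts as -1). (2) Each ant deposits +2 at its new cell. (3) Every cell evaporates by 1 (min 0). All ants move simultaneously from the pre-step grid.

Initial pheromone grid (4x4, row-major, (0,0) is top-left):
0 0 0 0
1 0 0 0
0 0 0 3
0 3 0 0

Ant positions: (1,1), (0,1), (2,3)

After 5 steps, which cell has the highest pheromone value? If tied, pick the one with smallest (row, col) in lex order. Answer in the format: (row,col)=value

Answer: (1,3)=5

Derivation:
Step 1: ant0:(1,1)->W->(1,0) | ant1:(0,1)->E->(0,2) | ant2:(2,3)->N->(1,3)
  grid max=2 at (1,0)
Step 2: ant0:(1,0)->N->(0,0) | ant1:(0,2)->E->(0,3) | ant2:(1,3)->S->(2,3)
  grid max=3 at (2,3)
Step 3: ant0:(0,0)->S->(1,0) | ant1:(0,3)->S->(1,3) | ant2:(2,3)->N->(1,3)
  grid max=3 at (1,3)
Step 4: ant0:(1,0)->N->(0,0) | ant1:(1,3)->S->(2,3) | ant2:(1,3)->S->(2,3)
  grid max=5 at (2,3)
Step 5: ant0:(0,0)->S->(1,0) | ant1:(2,3)->N->(1,3) | ant2:(2,3)->N->(1,3)
  grid max=5 at (1,3)
Final grid:
  0 0 0 0
  2 0 0 5
  0 0 0 4
  0 0 0 0
Max pheromone 5 at (1,3)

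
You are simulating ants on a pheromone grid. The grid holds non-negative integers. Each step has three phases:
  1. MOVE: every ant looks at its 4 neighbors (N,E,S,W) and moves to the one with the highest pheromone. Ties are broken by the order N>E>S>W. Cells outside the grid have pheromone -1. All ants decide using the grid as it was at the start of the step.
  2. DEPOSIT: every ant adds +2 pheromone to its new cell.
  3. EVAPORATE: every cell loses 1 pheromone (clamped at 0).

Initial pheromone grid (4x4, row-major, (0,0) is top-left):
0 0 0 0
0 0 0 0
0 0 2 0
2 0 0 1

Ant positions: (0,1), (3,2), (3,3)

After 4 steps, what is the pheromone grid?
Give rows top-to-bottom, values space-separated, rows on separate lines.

After step 1: ants at (0,2),(2,2),(2,3)
  0 0 1 0
  0 0 0 0
  0 0 3 1
  1 0 0 0
After step 2: ants at (0,3),(2,3),(2,2)
  0 0 0 1
  0 0 0 0
  0 0 4 2
  0 0 0 0
After step 3: ants at (1,3),(2,2),(2,3)
  0 0 0 0
  0 0 0 1
  0 0 5 3
  0 0 0 0
After step 4: ants at (2,3),(2,3),(2,2)
  0 0 0 0
  0 0 0 0
  0 0 6 6
  0 0 0 0

0 0 0 0
0 0 0 0
0 0 6 6
0 0 0 0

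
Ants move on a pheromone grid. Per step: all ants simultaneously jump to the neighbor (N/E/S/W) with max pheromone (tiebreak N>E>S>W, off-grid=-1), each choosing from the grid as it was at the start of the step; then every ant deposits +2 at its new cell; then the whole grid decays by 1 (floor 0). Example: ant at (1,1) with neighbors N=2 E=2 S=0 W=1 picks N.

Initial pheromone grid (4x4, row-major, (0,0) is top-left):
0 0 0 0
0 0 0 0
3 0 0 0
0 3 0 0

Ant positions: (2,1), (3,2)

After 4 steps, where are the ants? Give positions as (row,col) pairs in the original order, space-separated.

Step 1: ant0:(2,1)->S->(3,1) | ant1:(3,2)->W->(3,1)
  grid max=6 at (3,1)
Step 2: ant0:(3,1)->N->(2,1) | ant1:(3,1)->N->(2,1)
  grid max=5 at (3,1)
Step 3: ant0:(2,1)->S->(3,1) | ant1:(2,1)->S->(3,1)
  grid max=8 at (3,1)
Step 4: ant0:(3,1)->N->(2,1) | ant1:(3,1)->N->(2,1)
  grid max=7 at (3,1)

(2,1) (2,1)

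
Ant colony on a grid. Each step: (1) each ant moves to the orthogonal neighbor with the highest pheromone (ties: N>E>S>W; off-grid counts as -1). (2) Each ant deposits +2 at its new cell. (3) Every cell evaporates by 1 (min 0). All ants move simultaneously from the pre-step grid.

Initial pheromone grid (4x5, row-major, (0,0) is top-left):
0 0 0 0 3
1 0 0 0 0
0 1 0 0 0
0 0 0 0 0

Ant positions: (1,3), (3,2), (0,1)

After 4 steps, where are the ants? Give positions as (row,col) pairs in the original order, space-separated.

Step 1: ant0:(1,3)->N->(0,3) | ant1:(3,2)->N->(2,2) | ant2:(0,1)->E->(0,2)
  grid max=2 at (0,4)
Step 2: ant0:(0,3)->E->(0,4) | ant1:(2,2)->N->(1,2) | ant2:(0,2)->E->(0,3)
  grid max=3 at (0,4)
Step 3: ant0:(0,4)->W->(0,3) | ant1:(1,2)->N->(0,2) | ant2:(0,3)->E->(0,4)
  grid max=4 at (0,4)
Step 4: ant0:(0,3)->E->(0,4) | ant1:(0,2)->E->(0,3) | ant2:(0,4)->W->(0,3)
  grid max=6 at (0,3)

(0,4) (0,3) (0,3)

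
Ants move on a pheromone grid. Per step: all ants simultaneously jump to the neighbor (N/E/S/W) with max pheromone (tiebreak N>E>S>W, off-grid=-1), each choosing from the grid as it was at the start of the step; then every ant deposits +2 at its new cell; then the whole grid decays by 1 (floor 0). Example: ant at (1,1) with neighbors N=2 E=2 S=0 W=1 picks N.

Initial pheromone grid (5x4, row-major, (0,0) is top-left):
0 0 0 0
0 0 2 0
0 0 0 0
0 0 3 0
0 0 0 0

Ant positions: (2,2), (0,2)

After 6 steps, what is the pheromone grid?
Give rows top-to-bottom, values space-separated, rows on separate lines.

After step 1: ants at (3,2),(1,2)
  0 0 0 0
  0 0 3 0
  0 0 0 0
  0 0 4 0
  0 0 0 0
After step 2: ants at (2,2),(0,2)
  0 0 1 0
  0 0 2 0
  0 0 1 0
  0 0 3 0
  0 0 0 0
After step 3: ants at (3,2),(1,2)
  0 0 0 0
  0 0 3 0
  0 0 0 0
  0 0 4 0
  0 0 0 0
After step 4: ants at (2,2),(0,2)
  0 0 1 0
  0 0 2 0
  0 0 1 0
  0 0 3 0
  0 0 0 0
After step 5: ants at (3,2),(1,2)
  0 0 0 0
  0 0 3 0
  0 0 0 0
  0 0 4 0
  0 0 0 0
After step 6: ants at (2,2),(0,2)
  0 0 1 0
  0 0 2 0
  0 0 1 0
  0 0 3 0
  0 0 0 0

0 0 1 0
0 0 2 0
0 0 1 0
0 0 3 0
0 0 0 0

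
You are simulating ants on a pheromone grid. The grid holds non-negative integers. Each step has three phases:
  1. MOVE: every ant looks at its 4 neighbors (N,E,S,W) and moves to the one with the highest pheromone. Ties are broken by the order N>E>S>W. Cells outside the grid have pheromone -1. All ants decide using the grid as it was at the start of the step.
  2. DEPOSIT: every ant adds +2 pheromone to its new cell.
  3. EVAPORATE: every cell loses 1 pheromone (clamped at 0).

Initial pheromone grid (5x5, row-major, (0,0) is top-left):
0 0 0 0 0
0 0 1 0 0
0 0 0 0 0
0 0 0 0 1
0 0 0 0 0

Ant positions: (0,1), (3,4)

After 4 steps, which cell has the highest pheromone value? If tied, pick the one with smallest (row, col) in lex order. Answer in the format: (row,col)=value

Answer: (1,4)=3

Derivation:
Step 1: ant0:(0,1)->E->(0,2) | ant1:(3,4)->N->(2,4)
  grid max=1 at (0,2)
Step 2: ant0:(0,2)->E->(0,3) | ant1:(2,4)->N->(1,4)
  grid max=1 at (0,3)
Step 3: ant0:(0,3)->E->(0,4) | ant1:(1,4)->N->(0,4)
  grid max=3 at (0,4)
Step 4: ant0:(0,4)->S->(1,4) | ant1:(0,4)->S->(1,4)
  grid max=3 at (1,4)
Final grid:
  0 0 0 0 2
  0 0 0 0 3
  0 0 0 0 0
  0 0 0 0 0
  0 0 0 0 0
Max pheromone 3 at (1,4)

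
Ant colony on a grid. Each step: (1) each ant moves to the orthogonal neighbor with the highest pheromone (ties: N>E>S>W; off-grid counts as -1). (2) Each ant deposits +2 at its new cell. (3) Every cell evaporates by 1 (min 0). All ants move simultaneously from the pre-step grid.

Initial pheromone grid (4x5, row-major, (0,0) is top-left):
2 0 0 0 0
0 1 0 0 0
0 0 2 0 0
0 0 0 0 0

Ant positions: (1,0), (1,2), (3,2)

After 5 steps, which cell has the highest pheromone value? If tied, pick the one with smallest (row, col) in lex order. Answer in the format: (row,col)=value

Step 1: ant0:(1,0)->N->(0,0) | ant1:(1,2)->S->(2,2) | ant2:(3,2)->N->(2,2)
  grid max=5 at (2,2)
Step 2: ant0:(0,0)->E->(0,1) | ant1:(2,2)->N->(1,2) | ant2:(2,2)->N->(1,2)
  grid max=4 at (2,2)
Step 3: ant0:(0,1)->W->(0,0) | ant1:(1,2)->S->(2,2) | ant2:(1,2)->S->(2,2)
  grid max=7 at (2,2)
Step 4: ant0:(0,0)->E->(0,1) | ant1:(2,2)->N->(1,2) | ant2:(2,2)->N->(1,2)
  grid max=6 at (2,2)
Step 5: ant0:(0,1)->W->(0,0) | ant1:(1,2)->S->(2,2) | ant2:(1,2)->S->(2,2)
  grid max=9 at (2,2)
Final grid:
  3 0 0 0 0
  0 0 4 0 0
  0 0 9 0 0
  0 0 0 0 0
Max pheromone 9 at (2,2)

Answer: (2,2)=9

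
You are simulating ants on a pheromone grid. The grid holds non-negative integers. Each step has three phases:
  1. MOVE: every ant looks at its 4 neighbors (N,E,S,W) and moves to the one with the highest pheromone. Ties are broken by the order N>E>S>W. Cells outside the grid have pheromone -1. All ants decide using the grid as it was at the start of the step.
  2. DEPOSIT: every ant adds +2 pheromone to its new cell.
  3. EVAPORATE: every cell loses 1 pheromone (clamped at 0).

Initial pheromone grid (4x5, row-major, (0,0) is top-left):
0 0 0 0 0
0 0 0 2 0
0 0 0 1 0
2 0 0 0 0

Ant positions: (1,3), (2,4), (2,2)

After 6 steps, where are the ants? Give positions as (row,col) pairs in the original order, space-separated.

Step 1: ant0:(1,3)->S->(2,3) | ant1:(2,4)->W->(2,3) | ant2:(2,2)->E->(2,3)
  grid max=6 at (2,3)
Step 2: ant0:(2,3)->N->(1,3) | ant1:(2,3)->N->(1,3) | ant2:(2,3)->N->(1,3)
  grid max=6 at (1,3)
Step 3: ant0:(1,3)->S->(2,3) | ant1:(1,3)->S->(2,3) | ant2:(1,3)->S->(2,3)
  grid max=10 at (2,3)
Step 4: ant0:(2,3)->N->(1,3) | ant1:(2,3)->N->(1,3) | ant2:(2,3)->N->(1,3)
  grid max=10 at (1,3)
Step 5: ant0:(1,3)->S->(2,3) | ant1:(1,3)->S->(2,3) | ant2:(1,3)->S->(2,3)
  grid max=14 at (2,3)
Step 6: ant0:(2,3)->N->(1,3) | ant1:(2,3)->N->(1,3) | ant2:(2,3)->N->(1,3)
  grid max=14 at (1,3)

(1,3) (1,3) (1,3)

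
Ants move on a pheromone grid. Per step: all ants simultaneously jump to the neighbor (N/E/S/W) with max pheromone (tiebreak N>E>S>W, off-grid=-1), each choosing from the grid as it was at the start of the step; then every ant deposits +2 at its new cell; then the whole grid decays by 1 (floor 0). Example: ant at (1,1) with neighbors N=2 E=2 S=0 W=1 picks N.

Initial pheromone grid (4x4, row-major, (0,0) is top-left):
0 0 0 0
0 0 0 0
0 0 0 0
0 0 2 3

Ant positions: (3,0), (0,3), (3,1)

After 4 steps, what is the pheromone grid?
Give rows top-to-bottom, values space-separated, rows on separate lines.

After step 1: ants at (2,0),(1,3),(3,2)
  0 0 0 0
  0 0 0 1
  1 0 0 0
  0 0 3 2
After step 2: ants at (1,0),(0,3),(3,3)
  0 0 0 1
  1 0 0 0
  0 0 0 0
  0 0 2 3
After step 3: ants at (0,0),(1,3),(3,2)
  1 0 0 0
  0 0 0 1
  0 0 0 0
  0 0 3 2
After step 4: ants at (0,1),(0,3),(3,3)
  0 1 0 1
  0 0 0 0
  0 0 0 0
  0 0 2 3

0 1 0 1
0 0 0 0
0 0 0 0
0 0 2 3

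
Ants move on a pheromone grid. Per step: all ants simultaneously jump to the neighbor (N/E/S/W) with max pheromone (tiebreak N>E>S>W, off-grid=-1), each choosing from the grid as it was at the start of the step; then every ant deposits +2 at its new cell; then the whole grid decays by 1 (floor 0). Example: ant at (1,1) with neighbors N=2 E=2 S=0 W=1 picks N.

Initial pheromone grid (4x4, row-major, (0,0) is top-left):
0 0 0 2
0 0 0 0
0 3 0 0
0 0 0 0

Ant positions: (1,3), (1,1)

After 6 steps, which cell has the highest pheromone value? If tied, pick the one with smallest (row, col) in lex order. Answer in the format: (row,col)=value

Answer: (2,1)=3

Derivation:
Step 1: ant0:(1,3)->N->(0,3) | ant1:(1,1)->S->(2,1)
  grid max=4 at (2,1)
Step 2: ant0:(0,3)->S->(1,3) | ant1:(2,1)->N->(1,1)
  grid max=3 at (2,1)
Step 3: ant0:(1,3)->N->(0,3) | ant1:(1,1)->S->(2,1)
  grid max=4 at (2,1)
Step 4: ant0:(0,3)->S->(1,3) | ant1:(2,1)->N->(1,1)
  grid max=3 at (2,1)
Step 5: ant0:(1,3)->N->(0,3) | ant1:(1,1)->S->(2,1)
  grid max=4 at (2,1)
Step 6: ant0:(0,3)->S->(1,3) | ant1:(2,1)->N->(1,1)
  grid max=3 at (2,1)
Final grid:
  0 0 0 2
  0 1 0 1
  0 3 0 0
  0 0 0 0
Max pheromone 3 at (2,1)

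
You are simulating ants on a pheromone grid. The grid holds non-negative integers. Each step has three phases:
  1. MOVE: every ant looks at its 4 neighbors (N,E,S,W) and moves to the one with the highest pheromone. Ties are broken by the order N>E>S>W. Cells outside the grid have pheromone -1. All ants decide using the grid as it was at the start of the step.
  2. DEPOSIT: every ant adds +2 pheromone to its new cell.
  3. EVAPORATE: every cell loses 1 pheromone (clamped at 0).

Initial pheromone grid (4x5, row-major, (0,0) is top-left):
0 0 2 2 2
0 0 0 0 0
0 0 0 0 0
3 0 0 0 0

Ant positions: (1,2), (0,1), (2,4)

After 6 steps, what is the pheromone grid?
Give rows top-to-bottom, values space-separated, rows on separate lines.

After step 1: ants at (0,2),(0,2),(1,4)
  0 0 5 1 1
  0 0 0 0 1
  0 0 0 0 0
  2 0 0 0 0
After step 2: ants at (0,3),(0,3),(0,4)
  0 0 4 4 2
  0 0 0 0 0
  0 0 0 0 0
  1 0 0 0 0
After step 3: ants at (0,2),(0,2),(0,3)
  0 0 7 5 1
  0 0 0 0 0
  0 0 0 0 0
  0 0 0 0 0
After step 4: ants at (0,3),(0,3),(0,2)
  0 0 8 8 0
  0 0 0 0 0
  0 0 0 0 0
  0 0 0 0 0
After step 5: ants at (0,2),(0,2),(0,3)
  0 0 11 9 0
  0 0 0 0 0
  0 0 0 0 0
  0 0 0 0 0
After step 6: ants at (0,3),(0,3),(0,2)
  0 0 12 12 0
  0 0 0 0 0
  0 0 0 0 0
  0 0 0 0 0

0 0 12 12 0
0 0 0 0 0
0 0 0 0 0
0 0 0 0 0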